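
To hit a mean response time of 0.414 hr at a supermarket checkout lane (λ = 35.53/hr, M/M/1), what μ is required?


W = 1/(μ−λ) ⇒ μ − λ = 1/W = 1/0.414 = 2.4155
μ = λ + 1/W = 35.53 + 2.4155 = 37.9455 per hr

Final: 37.9455 /hr


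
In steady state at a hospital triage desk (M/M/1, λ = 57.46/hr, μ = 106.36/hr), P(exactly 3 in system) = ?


ρ = 57.46/106.36 = 0.5402
P_n = (1−ρ)·ρ^n = (1 − 0.5402)·0.5402^3 = 0.4598·0.157675 = 0.072492

Final: 0.072492


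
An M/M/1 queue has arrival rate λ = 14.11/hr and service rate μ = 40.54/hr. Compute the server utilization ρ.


ρ = λ/μ = 14.11/40.54 = 0.3481

Final: 0.3481


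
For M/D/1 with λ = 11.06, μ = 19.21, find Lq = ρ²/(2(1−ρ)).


ρ = 11.06/19.21 = 0.5757
M/D/1: Lq = ρ²/(2(1−ρ)) = 0.3315/(2·0.4243) = 0.39066

Final: 0.39066


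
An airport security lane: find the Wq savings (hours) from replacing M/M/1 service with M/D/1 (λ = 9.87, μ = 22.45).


ρ = 9.87/22.45 = 0.4396
Wq(M/M/1) = ρ/(μ−λ) = 0.4396/12.58 = 0.03495 hr
Wq(M/D/1) = ρ/(2(μ−λ)) = 0.01747 hr
Savings = 0.03495 − 0.01747 = 0.01747 hr

Final: 0.01747 hr


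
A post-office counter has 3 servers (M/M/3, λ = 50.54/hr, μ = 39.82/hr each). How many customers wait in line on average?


a = λ/μ = 1.2692; ρ = a/3 = 0.4231
P₀ = 0.272828
Lq = P₀·a^c·ρ / (c!·(1−ρ)²) = 0.272828·2.04457·0.4231/(6·0.33285)
= 0.11817

Final: 0.11817


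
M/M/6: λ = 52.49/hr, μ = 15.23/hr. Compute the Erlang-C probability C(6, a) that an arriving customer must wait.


a = λ/μ = 3.4465; ρ = a/6 = 0.5744
P₀ = 0.030666 (from M/M/c formula)
C(c,a) = [a^c/(c!(1−ρ))]·P₀ = [1675.94598/(720·0.4256)]·0.030666
= 5.46941·0.030666 = 0.167726

Final: 0.167726


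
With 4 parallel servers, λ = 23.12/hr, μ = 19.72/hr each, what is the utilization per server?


ρ = λ/(cμ) = 23.12/(4·19.72) = 23.12/78.88 = 0.2931

Final: 0.2931


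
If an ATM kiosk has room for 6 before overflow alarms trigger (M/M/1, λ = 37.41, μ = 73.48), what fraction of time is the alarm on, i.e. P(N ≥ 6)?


ρ = 37.41/73.48 = 0.5091
P(N ≥ n) = ρ^n = 0.5091^6 = 0.017415

Final: 0.017415


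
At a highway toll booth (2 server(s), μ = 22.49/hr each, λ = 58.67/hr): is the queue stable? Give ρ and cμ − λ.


Total capacity cμ = 2·22.49 = 44.98/hr
ρ = λ/(cμ) = 58.67/44.98 = 1.3044
Stable ⇔ ρ < 1: NO
Spare capacity = cμ − λ = 44.98 − 58.67 = -13.69/hr

Final: ρ = 1.3044; unstable; margin = -13.69/hr


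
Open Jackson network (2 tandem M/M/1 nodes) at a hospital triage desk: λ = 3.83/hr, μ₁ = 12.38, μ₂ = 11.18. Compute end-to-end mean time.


Each node sees arrival rate λ = 3.83/hr (tandem ⇒ throughput preserved).
W₁ = 1/(μ₁−λ) = 1/(12.38−3.83) = 0.11696 hr
W₂ = 1/(μ₂−λ) = 1/(11.18−3.83) = 0.13605 hr
W_total = W₁ + W₂ = 0.11696 + 0.13605 = 0.25301 hr

Final: 0.25301 hr


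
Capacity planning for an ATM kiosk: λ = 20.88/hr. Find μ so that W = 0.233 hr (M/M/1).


W = 1/(μ−λ) ⇒ μ − λ = 1/W = 1/0.233 = 4.2918
μ = λ + 1/W = 20.88 + 4.2918 = 25.1718 per hr

Final: 25.1718 /hr


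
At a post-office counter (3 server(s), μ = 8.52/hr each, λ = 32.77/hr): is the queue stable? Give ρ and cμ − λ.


Total capacity cμ = 3·8.52 = 25.56/hr
ρ = λ/(cμ) = 32.77/25.56 = 1.2821
Stable ⇔ ρ < 1: NO
Spare capacity = cμ − λ = 25.56 − 32.77 = -7.21/hr

Final: ρ = 1.2821; unstable; margin = -7.21/hr


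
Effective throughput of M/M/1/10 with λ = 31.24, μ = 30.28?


ρ = 1.0317; P_K = (1−ρ)ρ^10/(1−ρ^11) = 0.105747
λ_eff = λ(1 − P_K) = 31.24·(1 − 0.105747) = 31.24·0.894253 = 27.9365 /hr

Final: 27.9365 /hr


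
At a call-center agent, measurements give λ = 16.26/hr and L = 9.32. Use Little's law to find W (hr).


W = L/λ = 9.32/16.26 = 0.5732 hr

Final: 0.5732 hr


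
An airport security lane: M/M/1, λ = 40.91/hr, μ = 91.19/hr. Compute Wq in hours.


ρ = 40.91/91.19 = 0.4486
Wq = ρ/(μ−λ) = 0.4486/(91.19 − 40.91) = 0.4486/50.28 = 0.008923 hr

Final: 0.008923 hr


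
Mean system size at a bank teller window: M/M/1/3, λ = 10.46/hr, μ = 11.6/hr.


ρ = 10.46/11.6 = 0.9017
L = ρ[1 − (K+1)ρ^K + Kρ^(K+1)] / [(1−ρ)(1−ρ^(K+1))]
Numerator: 0.9017·(1 − 4·0.733198 + 3·0.661142) = 0.045659
Denominator: (0.09828)·(0.338858) = 0.033302
L = 0.045659/0.033302 = 1.3711

Final: 1.3711


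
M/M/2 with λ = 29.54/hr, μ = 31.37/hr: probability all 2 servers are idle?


a = λ/μ = 29.54/31.37 = 0.9417; ρ = a/c = 0.4708
Σ_{k=0}^{1} a^k/k! (terms k=0..1) = 1.00000 + 0.94166 = 1.94166
Tail: a^2/(2!(1−ρ)) = 0.88673/(2·0.5292) = 0.83785
P₀ = 1/(1.94166 + 0.83785) = 1/2.77952 = 0.359775

Final: 0.359775


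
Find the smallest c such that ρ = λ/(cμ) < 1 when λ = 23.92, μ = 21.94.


Stability requires cμ > λ ⇔ c > λ/μ.
λ/μ = 23.92/21.94 = 1.0902
Minimum integer c = ⌊1.0902⌋ + 1 = 2
Check: 2·21.94 = 43.88 > 23.92, while 1·21.94 = 21.94 ≤ 23.92

Final: 2 servers


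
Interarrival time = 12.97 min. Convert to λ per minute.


λ = 1/(interarrival time) in consistent units.
1 minute = 1 min, so λ = 1/12.97 = 0.07710 per minute

Final: 0.07710 /min


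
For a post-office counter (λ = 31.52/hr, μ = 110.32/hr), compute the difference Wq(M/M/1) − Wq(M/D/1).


ρ = 31.52/110.32 = 0.2857
Wq(M/M/1) = ρ/(μ−λ) = 0.2857/78.80 = 0.003626 hr
Wq(M/D/1) = ρ/(2(μ−λ)) = 0.001813 hr
Savings = 0.003626 − 0.001813 = 0.001813 hr

Final: 0.001813 hr


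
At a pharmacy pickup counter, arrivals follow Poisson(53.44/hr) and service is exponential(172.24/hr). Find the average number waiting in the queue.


ρ = 53.44/172.24 = 0.3103
Lq = ρ²/(1−ρ) = 0.09626/0.6897 = 0.1396

Final: 0.1396


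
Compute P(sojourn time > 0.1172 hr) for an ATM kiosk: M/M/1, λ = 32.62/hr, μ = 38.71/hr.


W ~ Exponential(μ−λ) for M/M/1.
μ − λ = 38.71 − 32.62 = 6.0900
P(W > t) = e^{−(μ−λ)t} = e^{−0.7137} = 0.489805

Final: 0.489805


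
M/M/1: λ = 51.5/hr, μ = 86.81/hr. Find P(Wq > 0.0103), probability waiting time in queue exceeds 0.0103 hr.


ρ = 51.5/86.81 = 0.5932
P(Wq > t) = ρ·e^{−(μ−λ)t} = 0.5932·e^{−0.3637}
= 0.5932·0.695105 = 0.412371

Final: 0.412371


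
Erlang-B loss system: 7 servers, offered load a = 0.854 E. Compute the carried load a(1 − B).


B(7,0.854) = 0.00002798 (Erlang-B)
Carried load = a(1 − B) = 0.854·(1 − 0.00002798) = 0.854·0.999972 = 0.8540 E

Final: 0.8540 Erlangs


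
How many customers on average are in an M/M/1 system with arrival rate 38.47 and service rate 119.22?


ρ = λ/μ = 38.47/119.22 = 0.3227
L = ρ/(1−ρ) = 0.3227/(1 − 0.3227) = 0.3227/0.6773 = 0.4764

Final: 0.4764


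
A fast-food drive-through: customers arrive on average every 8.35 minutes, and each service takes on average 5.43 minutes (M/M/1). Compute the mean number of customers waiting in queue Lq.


λ = 60/8.35 = 7.1856 /hr
μ = 60/5.43 = 11.0497 /hr
ρ = λ/μ = 7.1856/11.0497 = 0.6503
Lq = ρ²/(1−ρ) = 0.4229/0.3497 = 1.2093

Final: 1.2093


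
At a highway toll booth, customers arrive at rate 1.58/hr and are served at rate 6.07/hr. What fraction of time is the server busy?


ρ = λ/μ = 1.58/6.07 = 0.2603

Final: 0.2603


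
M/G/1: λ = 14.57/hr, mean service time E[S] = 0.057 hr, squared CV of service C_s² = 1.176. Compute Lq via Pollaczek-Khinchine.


ρ = λ·E[S] = 14.57·0.057 = 0.8305
Lq = ρ²(1+C_s²)/(2(1−ρ)) = 0.6897·(1+1.176)/(2·0.1695)
= 0.6897·2.1760/0.3390 = 4.42693

Final: 4.42693


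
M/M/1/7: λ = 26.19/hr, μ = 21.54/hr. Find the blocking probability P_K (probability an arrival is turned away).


ρ = λ/μ = 26.19/21.54 = 1.2159
P_K = (1−ρ)ρ^K/(1−ρ^(K+1)) = (-0.2159·3.928517)/(1 − 4.776595)
= -0.848078/-3.776595 = 0.224562

Final: 0.224562


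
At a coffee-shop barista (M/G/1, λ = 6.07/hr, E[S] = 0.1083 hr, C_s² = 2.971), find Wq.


ρ = λ·E[S] = 6.07·0.1083 = 0.6574
E[S²] = E[S]²(1+C_s²) = 0.1083²·(1+2.971) = 0.046575
Wq = λ·E[S²]/(2(1−ρ)) = 6.07·0.046575/(2·0.3426) = 0.41258 hr

Final: 0.41258 hr


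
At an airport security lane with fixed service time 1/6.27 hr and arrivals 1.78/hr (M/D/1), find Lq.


ρ = 1.78/6.27 = 0.2839
M/D/1: Lq = ρ²/(2(1−ρ)) = 0.08059/(2·0.7161) = 0.05627

Final: 0.05627


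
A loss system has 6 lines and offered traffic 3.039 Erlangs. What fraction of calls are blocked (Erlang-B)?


B(c,a) = (a^c/c!) / Σ_{k=0}^{c} a^k/k!
a^6/6! = 1.094087
Σ terms (k=0..6): 1.00000 + 3.03900 + 4.61776 + 4.67779 + 3.55395 + 2.16009 + 1.09409 = 20.142683
B = 1.094087/20.142683 = 0.054317

Final: 0.054317


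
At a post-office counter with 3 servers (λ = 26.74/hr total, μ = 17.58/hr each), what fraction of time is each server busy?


ρ = λ/(cμ) = 26.74/(3·17.58) = 26.74/52.74 = 0.5070

Final: 0.5070


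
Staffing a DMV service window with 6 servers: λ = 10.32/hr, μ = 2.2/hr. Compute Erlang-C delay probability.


a = λ/μ = 4.6909; ρ = a/6 = 0.7818
P₀ = 0.007101 (from M/M/c formula)
C(c,a) = [a^c/(c!(1−ρ))]·P₀ = [10654.72141/(720·0.2182)]·0.007101
= 67.82519·0.007101 = 0.481627

Final: 0.481627


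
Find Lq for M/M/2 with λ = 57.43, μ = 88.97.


a = λ/μ = 0.6455; ρ = a/2 = 0.3227
P₀ = 0.512002
Lq = P₀·a^c·ρ / (c!·(1−ρ)²) = 0.512002·0.41667·0.3227/(2·0.45867)
= 0.07506

Final: 0.07506


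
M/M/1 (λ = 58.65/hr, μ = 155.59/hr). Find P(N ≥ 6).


ρ = 58.65/155.59 = 0.3770
P(N ≥ n) = ρ^n = 0.3770^6 = 0.002869

Final: 0.002869


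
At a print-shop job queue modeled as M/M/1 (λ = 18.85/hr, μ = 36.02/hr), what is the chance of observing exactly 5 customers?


ρ = 18.85/36.02 = 0.5233
P_n = (1−ρ)·ρ^n = (1 − 0.5233)·0.5233^5 = 0.4767·0.039250 = 0.018710

Final: 0.018710


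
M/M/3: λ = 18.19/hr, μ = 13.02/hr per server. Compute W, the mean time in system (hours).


a = 1.3971; ρ = 0.4657; P₀ = 0.236765
Lq = P₀·a^c·ρ/(c!(1−ρ)²) = 0.17553
Wq = Lq/λ = 0.17553/18.19 = 0.009650 hr
W = Wq + 1/μ = 0.009650 + 0.07680 = 0.08645 hr

Final: 0.08645 hr


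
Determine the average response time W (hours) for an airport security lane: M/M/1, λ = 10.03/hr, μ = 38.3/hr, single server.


W = 1/(μ−λ) = 1/(38.3 − 10.03) = 1/28.27 = 0.03537 hr

Final: 0.03537 hr


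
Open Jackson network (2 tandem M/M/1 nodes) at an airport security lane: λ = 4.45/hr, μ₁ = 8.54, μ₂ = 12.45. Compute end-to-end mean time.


Each node sees arrival rate λ = 4.45/hr (tandem ⇒ throughput preserved).
W₁ = 1/(μ₁−λ) = 1/(8.54−4.45) = 0.24450 hr
W₂ = 1/(μ₂−λ) = 1/(12.45−4.45) = 0.12500 hr
W_total = W₁ + W₂ = 0.24450 + 0.12500 = 0.36950 hr

Final: 0.36950 hr


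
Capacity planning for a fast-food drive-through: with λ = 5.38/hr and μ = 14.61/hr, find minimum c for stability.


Stability requires cμ > λ ⇔ c > λ/μ.
λ/μ = 5.38/14.61 = 0.3682
Minimum integer c = ⌊0.3682⌋ + 1 = 1
Check: 1·14.61 = 14.61 > 5.38, while 0·14.61 = 0.00 ≤ 5.38

Final: 1 servers


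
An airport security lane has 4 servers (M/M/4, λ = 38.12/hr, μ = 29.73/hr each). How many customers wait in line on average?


a = λ/μ = 1.2822; ρ = a/4 = 0.3206
P₀ = 0.276142
Lq = P₀·a^c·ρ / (c!·(1−ρ)²) = 0.276142·2.70291·0.3206/(24·0.46165)
= 0.02159

Final: 0.02159


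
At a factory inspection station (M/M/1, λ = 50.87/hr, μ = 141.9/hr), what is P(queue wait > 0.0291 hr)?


ρ = 50.87/141.9 = 0.3585
P(Wq > t) = ρ·e^{−(μ−λ)t} = 0.3585·e^{−2.6490}
= 0.3585·0.070724 = 0.025354

Final: 0.025354


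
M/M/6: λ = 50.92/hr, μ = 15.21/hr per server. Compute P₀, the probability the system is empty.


a = λ/μ = 50.92/15.21 = 3.3478; ρ = a/c = 0.5580
Σ_{k=0}^{5} a^k/k! (terms k=0..5) = 1.00000 + 3.34780 + 5.60387 + 6.25355 + 5.23390 + 3.50441 = 24.94353
Tail: a^6/(6!(1−ρ)) = 1407.84579/(720·0.4420) = 4.42351
P₀ = 1/(24.94353 + 4.42351) = 1/29.36704 = 0.034052

Final: 0.034052


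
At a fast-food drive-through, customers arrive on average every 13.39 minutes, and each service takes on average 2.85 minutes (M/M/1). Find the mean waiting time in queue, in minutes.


λ = 60/13.39 = 4.4810 /hr
μ = 60/2.85 = 21.0526 /hr
ρ = λ/μ = 4.4810/21.0526 = 0.2128
Wq = ρ/(μ−λ) = 0.2128/(21.0526−4.4810) = 0.01284 hr
In minutes: 0.01284·60 = 0.7706 min

Final: 0.7706 min


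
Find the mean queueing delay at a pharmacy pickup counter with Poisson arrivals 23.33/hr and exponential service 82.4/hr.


ρ = 23.33/82.4 = 0.2831
Wq = ρ/(μ−λ) = 0.2831/(82.4 − 23.33) = 0.2831/59.07 = 0.004793 hr

Final: 0.004793 hr


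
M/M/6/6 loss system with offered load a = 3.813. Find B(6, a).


B(c,a) = (a^c/c!) / Σ_{k=0}^{c} a^k/k!
a^6/6! = 4.268432
Σ terms (k=0..6): 1.00000 + 3.81300 + 7.26948 + 9.23951 + 8.80757 + 6.71665 + 4.26843 = 41.114649
B = 4.268432/41.114649 = 0.103818

Final: 0.103818


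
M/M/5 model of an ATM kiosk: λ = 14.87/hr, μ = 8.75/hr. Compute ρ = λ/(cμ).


ρ = λ/(cμ) = 14.87/(5·8.75) = 14.87/43.75 = 0.3399

Final: 0.3399


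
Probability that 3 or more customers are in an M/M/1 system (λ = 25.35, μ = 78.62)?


ρ = 25.35/78.62 = 0.3224
P(N ≥ n) = ρ^n = 0.3224^3 = 0.033522

Final: 0.033522


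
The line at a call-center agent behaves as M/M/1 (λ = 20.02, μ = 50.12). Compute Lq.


ρ = 20.02/50.12 = 0.3994
Lq = ρ²/(1−ρ) = 0.1596/0.6006 = 0.2657

Final: 0.2657


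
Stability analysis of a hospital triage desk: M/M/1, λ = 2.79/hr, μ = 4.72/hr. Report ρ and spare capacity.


Total capacity cμ = 1·4.72 = 4.72/hr
ρ = λ/(cμ) = 2.79/4.72 = 0.5911
Stable ⇔ ρ < 1: YES
Spare capacity = cμ − λ = 4.72 − 2.79 = 1.93/hr

Final: ρ = 0.5911; stable; margin = 1.93/hr


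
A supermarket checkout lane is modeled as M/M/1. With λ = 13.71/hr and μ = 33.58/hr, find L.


ρ = λ/μ = 13.71/33.58 = 0.4083
L = ρ/(1−ρ) = 0.4083/(1 − 0.4083) = 0.4083/0.5917 = 0.6900

Final: 0.6900


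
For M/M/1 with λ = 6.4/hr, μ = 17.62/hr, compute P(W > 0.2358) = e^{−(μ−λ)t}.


W ~ Exponential(μ−λ) for M/M/1.
μ − λ = 17.62 − 6.4 = 11.2200
P(W > t) = e^{−(μ−λ)t} = e^{−2.6457} = 0.070957

Final: 0.070957


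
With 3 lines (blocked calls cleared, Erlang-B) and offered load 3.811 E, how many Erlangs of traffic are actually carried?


B(3,3.811) = 0.433142 (Erlang-B)
Carried load = a(1 − B) = 3.811·(1 − 0.433142) = 3.811·0.566858 = 2.1603 E

Final: 2.1603 Erlangs


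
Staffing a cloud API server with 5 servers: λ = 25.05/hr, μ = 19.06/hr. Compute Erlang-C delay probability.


a = λ/μ = 1.3143; ρ = a/5 = 0.2629
P₀ = 0.268462 (from M/M/c formula)
C(c,a) = [a^c/(c!(1−ρ))]·P₀ = [3.92125/(120·0.7371)]·0.268462
= 0.04433·0.268462 = 0.011901

Final: 0.011901


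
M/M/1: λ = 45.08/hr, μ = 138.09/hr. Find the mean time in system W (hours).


W = 1/(μ−λ) = 1/(138.09 − 45.08) = 1/93.01 = 0.01075 hr

Final: 0.01075 hr


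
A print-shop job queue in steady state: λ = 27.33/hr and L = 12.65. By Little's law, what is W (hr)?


W = L/λ = 12.65/27.33 = 0.4629 hr

Final: 0.4629 hr


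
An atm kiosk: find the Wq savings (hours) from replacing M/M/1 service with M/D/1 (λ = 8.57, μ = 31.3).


ρ = 8.57/31.3 = 0.2738
Wq(M/M/1) = ρ/(μ−λ) = 0.2738/22.73 = 0.01205 hr
Wq(M/D/1) = ρ/(2(μ−λ)) = 0.006023 hr
Savings = 0.01205 − 0.006023 = 0.006023 hr

Final: 0.006023 hr


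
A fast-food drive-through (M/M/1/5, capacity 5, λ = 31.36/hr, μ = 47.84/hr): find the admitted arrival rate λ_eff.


ρ = 0.6555; P_K = (1−ρ)ρ^5/(1−ρ^6) = 0.045289
λ_eff = λ(1 − P_K) = 31.36·(1 − 0.045289) = 31.36·0.954711 = 29.9397 /hr

Final: 29.9397 /hr


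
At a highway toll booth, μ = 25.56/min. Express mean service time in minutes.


Mean service time = 1/μ = 1/25.56 minute = 0.03912 minute
In minutes: 0.03912 × 1 = 0.03912 min

Final: 0.03912 min


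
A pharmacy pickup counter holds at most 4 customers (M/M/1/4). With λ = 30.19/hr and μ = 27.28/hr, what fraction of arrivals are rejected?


ρ = λ/μ = 30.19/27.28 = 1.1067
P_K = (1−ρ)ρ^K/(1−ρ^(K+1)) = (-0.1067·1.499944)/(1 − 1.659945)
= -0.160001/-0.659945 = 0.242446

Final: 0.242446


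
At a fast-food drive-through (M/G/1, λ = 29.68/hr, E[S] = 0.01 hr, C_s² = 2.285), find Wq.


ρ = λ·E[S] = 29.68·0.01 = 0.2968
E[S²] = E[S]²(1+C_s²) = 0.01²·(1+2.285) = 0.0003285
Wq = λ·E[S²]/(2(1−ρ)) = 29.68·0.0003285/(2·0.7032) = 0.006933 hr

Final: 0.006933 hr


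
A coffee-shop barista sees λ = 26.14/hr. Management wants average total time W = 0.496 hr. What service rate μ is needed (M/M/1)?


W = 1/(μ−λ) ⇒ μ − λ = 1/W = 1/0.496 = 2.0161
μ = λ + 1/W = 26.14 + 2.0161 = 28.1561 per hr

Final: 28.1561 /hr


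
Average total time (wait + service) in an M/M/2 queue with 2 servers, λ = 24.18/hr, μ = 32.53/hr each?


a = 0.7433; ρ = 0.3717; P₀ = 0.458091
Lq = P₀·a^c·ρ/(c!(1−ρ)²) = 0.11913
Wq = Lq/λ = 0.11913/24.18 = 0.004927 hr
W = Wq + 1/μ = 0.004927 + 0.03074 = 0.03567 hr

Final: 0.03567 hr


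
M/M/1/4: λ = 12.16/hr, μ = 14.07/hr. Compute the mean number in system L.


ρ = 12.16/14.07 = 0.8643
L = ρ[1 − (K+1)ρ^K + Kρ^(K+1)] / [(1−ρ)(1−ρ^(K+1))]
Numerator: 0.8643·(1 − 5·0.557902 + 4·0.482167) = 0.120267
Denominator: (0.1357)·(0.517833) = 0.070296
L = 0.120267/0.070296 = 1.7109

Final: 1.7109


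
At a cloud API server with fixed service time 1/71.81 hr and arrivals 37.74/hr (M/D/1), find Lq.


ρ = 37.74/71.81 = 0.5256
M/D/1: Lq = ρ²/(2(1−ρ)) = 0.2762/(2·0.4744) = 0.29108

Final: 0.29108


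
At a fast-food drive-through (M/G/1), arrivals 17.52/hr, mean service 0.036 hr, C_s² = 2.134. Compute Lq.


ρ = λ·E[S] = 17.52·0.036 = 0.6307
Lq = ρ²(1+C_s²)/(2(1−ρ)) = 0.3978·(1+2.134)/(2·0.3693)
= 0.3978·3.1340/0.7386 = 1.68805

Final: 1.68805


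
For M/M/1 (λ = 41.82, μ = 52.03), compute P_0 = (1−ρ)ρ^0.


ρ = 41.82/52.03 = 0.8038
P_n = (1−ρ)·ρ^n = (1 − 0.8038)·0.8038^0 = 0.1962·1.000000 = 0.196233

Final: 0.196233


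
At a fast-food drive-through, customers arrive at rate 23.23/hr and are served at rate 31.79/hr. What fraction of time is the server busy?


ρ = λ/μ = 23.23/31.79 = 0.7307

Final: 0.7307


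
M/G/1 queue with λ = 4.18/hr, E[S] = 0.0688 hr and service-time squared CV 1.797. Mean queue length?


ρ = λ·E[S] = 4.18·0.0688 = 0.2876
Lq = ρ²(1+C_s²)/(2(1−ρ)) = 0.08270·(1+1.797)/(2·0.7124)
= 0.08270·2.7970/1.4248 = 0.16235

Final: 0.16235


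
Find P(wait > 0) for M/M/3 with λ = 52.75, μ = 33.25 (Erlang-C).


a = λ/μ = 1.5865; ρ = a/3 = 0.5288
P₀ = 0.190212 (from M/M/c formula)
C(c,a) = [a^c/(c!(1−ρ))]·P₀ = [3.99294/(6·0.4712)]·0.190212
= 1.41240·0.190212 = 0.268654

Final: 0.268654


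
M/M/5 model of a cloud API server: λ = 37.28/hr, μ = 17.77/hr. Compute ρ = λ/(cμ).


ρ = λ/(cμ) = 37.28/(5·17.77) = 37.28/88.85 = 0.4196

Final: 0.4196


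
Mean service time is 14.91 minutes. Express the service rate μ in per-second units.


μ = 1/(service time) in consistent units.
1 second = 0.0166667 min, so μ = 0.0166667/14.91 = 0.001118 per second

Final: 0.001118 /sec


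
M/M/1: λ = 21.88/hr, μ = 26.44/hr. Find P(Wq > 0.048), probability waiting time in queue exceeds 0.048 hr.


ρ = 21.88/26.44 = 0.8275
P(Wq > t) = ρ·e^{−(μ−λ)t} = 0.8275·e^{−0.2189}
= 0.8275·0.803418 = 0.664856

Final: 0.664856


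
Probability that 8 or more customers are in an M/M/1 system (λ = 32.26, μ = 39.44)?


ρ = 32.26/39.44 = 0.8180
P(N ≥ n) = ρ^n = 0.8180^8 = 0.200364

Final: 0.200364


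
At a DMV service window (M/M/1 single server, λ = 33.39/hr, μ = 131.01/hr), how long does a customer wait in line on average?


ρ = 33.39/131.01 = 0.2549
Wq = ρ/(μ−λ) = 0.2549/(131.01 − 33.39) = 0.2549/97.62 = 0.002611 hr

Final: 0.002611 hr


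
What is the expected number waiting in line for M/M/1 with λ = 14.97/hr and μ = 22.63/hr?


ρ = 14.97/22.63 = 0.6615
Lq = ρ²/(1−ρ) = 0.4376/0.3385 = 1.2928

Final: 1.2928


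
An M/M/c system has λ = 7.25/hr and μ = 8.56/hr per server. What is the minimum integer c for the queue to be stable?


Stability requires cμ > λ ⇔ c > λ/μ.
λ/μ = 7.25/8.56 = 0.8470
Minimum integer c = ⌊0.8470⌋ + 1 = 1
Check: 1·8.56 = 8.56 > 7.25, while 0·8.56 = 0.00 ≤ 7.25

Final: 1 servers


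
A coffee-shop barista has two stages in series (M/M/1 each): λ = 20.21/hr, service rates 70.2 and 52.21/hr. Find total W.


Each node sees arrival rate λ = 20.21/hr (tandem ⇒ throughput preserved).
W₁ = 1/(μ₁−λ) = 1/(70.2−20.21) = 0.02000 hr
W₂ = 1/(μ₂−λ) = 1/(52.21−20.21) = 0.03125 hr
W_total = W₁ + W₂ = 0.02000 + 0.03125 = 0.05125 hr

Final: 0.05125 hr


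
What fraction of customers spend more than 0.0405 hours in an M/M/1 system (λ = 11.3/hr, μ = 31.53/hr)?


W ~ Exponential(μ−λ) for M/M/1.
μ − λ = 31.53 − 11.3 = 20.2300
P(W > t) = e^{−(μ−λ)t} = e^{−0.8193} = 0.440733

Final: 0.440733


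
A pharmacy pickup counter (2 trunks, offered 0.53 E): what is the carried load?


B(2,0.53) = 0.084079 (Erlang-B)
Carried load = a(1 − B) = 0.53·(1 − 0.084079) = 0.53·0.915921 = 0.4854 E

Final: 0.4854 Erlangs


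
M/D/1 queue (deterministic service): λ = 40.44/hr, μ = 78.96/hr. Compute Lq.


ρ = 40.44/78.96 = 0.5122
M/D/1: Lq = ρ²/(2(1−ρ)) = 0.2623/(2·0.4878) = 0.26884

Final: 0.26884


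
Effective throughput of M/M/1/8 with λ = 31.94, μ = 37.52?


ρ = 0.8513; P_K = (1−ρ)ρ^8/(1−ρ^9) = 0.053599
λ_eff = λ(1 − P_K) = 31.94·(1 − 0.053599) = 31.94·0.946401 = 30.2280 /hr

Final: 30.2280 /hr


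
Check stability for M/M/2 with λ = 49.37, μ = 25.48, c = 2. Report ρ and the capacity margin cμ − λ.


Total capacity cμ = 2·25.48 = 50.96/hr
ρ = λ/(cμ) = 49.37/50.96 = 0.9688
Stable ⇔ ρ < 1: YES
Spare capacity = cμ − λ = 50.96 − 49.37 = 1.59/hr

Final: ρ = 0.9688; stable; margin = 1.59/hr


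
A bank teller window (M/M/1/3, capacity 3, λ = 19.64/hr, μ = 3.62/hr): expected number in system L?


ρ = 19.64/3.62 = 5.4254
L = ρ[1 − (K+1)ρ^K + Kρ^(K+1)] / [(1−ρ)(1−ρ^(K+1))]
Numerator: 5.4254·(1 − 4·159.697728 + 3·866.426350) = 10641.885909
Denominator: (-4.4254)·(-865.426350) = 3829.870201
L = 10641.885909/3829.870201 = 2.7787

Final: 2.7787


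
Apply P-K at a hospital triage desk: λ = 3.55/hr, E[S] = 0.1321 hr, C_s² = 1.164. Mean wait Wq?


ρ = λ·E[S] = 3.55·0.1321 = 0.4690
E[S²] = E[S]²(1+C_s²) = 0.1321²·(1+1.164) = 0.037763
Wq = λ·E[S²]/(2(1−ρ)) = 3.55·0.037763/(2·0.5310) = 0.12622 hr

Final: 0.12622 hr


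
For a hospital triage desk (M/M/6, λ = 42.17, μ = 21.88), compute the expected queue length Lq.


a = λ/μ = 1.9273; ρ = a/6 = 0.3212
P₀ = 0.145364
Lq = P₀·a^c·ρ / (c!·(1−ρ)²) = 0.145364·51.25517·0.3212/(720·0.46074)
= 0.007215

Final: 0.007215


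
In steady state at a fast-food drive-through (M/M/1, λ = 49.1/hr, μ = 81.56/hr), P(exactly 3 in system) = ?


ρ = 49.1/81.56 = 0.6020
P_n = (1−ρ)·ρ^n = (1 − 0.6020)·0.6020^3 = 0.3980·0.218179 = 0.086833

Final: 0.086833


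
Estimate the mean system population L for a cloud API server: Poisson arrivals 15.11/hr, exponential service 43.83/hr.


ρ = λ/μ = 15.11/43.83 = 0.3447
L = ρ/(1−ρ) = 0.3447/(1 − 0.3447) = 0.3447/0.6553 = 0.5261

Final: 0.5261


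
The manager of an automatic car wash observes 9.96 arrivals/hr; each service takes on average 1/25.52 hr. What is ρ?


ρ = λ/μ = 9.96/25.52 = 0.3903

Final: 0.3903


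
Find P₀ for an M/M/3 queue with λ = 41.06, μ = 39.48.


a = λ/μ = 41.06/39.48 = 1.0400; ρ = a/c = 0.3467
Σ_{k=0}^{2} a^k/k! (terms k=0..2) = 1.00000 + 1.04002 + 0.54082 = 2.58084
Tail: a^3/(3!(1−ρ)) = 1.12493/(6·0.6533) = 0.28697
P₀ = 1/(2.58084 + 0.28697) = 1/2.86782 = 0.348697

Final: 0.348697


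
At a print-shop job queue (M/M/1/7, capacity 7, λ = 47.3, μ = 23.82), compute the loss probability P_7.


ρ = λ/μ = 47.3/23.82 = 1.9857
P_K = (1−ρ)ρ^K/(1−ρ^(K+1)) = (-0.9857·121.740669)/(1 − 241.743646)
= -120.002977/-240.743646 = 0.498468

Final: 0.498468


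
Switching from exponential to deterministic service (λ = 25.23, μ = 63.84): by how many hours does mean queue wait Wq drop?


ρ = 25.23/63.84 = 0.3952
Wq(M/M/1) = ρ/(μ−λ) = 0.3952/38.61 = 0.01024 hr
Wq(M/D/1) = ρ/(2(μ−λ)) = 0.005118 hr
Savings = 0.01024 − 0.005118 = 0.005118 hr

Final: 0.005118 hr


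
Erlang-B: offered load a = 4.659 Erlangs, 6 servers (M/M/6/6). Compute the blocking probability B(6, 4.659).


B(c,a) = (a^c/c!) / Σ_{k=0}^{c} a^k/k!
a^6/6! = 14.204429
Σ terms (k=0..6): 1.00000 + 4.65900 + 10.85314 + 16.85493 + 19.63178 + 18.29289 + 14.20443 = 85.496162
B = 14.204429/85.496162 = 0.166141

Final: 0.166141


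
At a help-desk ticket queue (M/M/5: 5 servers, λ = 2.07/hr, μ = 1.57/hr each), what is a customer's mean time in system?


a = 1.3185; ρ = 0.2637; P₀ = 0.267333
Lq = P₀·a^c·ρ/(c!(1−ρ)²) = 0.004317
Wq = Lq/λ = 0.004317/2.07 = 0.002086 hr
W = Wq + 1/μ = 0.002086 + 0.63694 = 0.63903 hr

Final: 0.63903 hr


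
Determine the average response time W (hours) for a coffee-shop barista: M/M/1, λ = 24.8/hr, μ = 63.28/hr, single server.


W = 1/(μ−λ) = 1/(63.28 − 24.8) = 1/38.48 = 0.02599 hr

Final: 0.02599 hr


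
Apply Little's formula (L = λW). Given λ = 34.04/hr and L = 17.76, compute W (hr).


W = L/λ = 17.76/34.04 = 0.5217 hr

Final: 0.5217 hr


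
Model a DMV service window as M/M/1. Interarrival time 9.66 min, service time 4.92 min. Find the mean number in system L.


λ = 60/9.66 = 6.2112 /hr
μ = 60/4.92 = 12.1951 /hr
ρ = λ/μ = 6.2112/12.1951 = 0.5093
L = ρ/(1−ρ) = 0.5093/0.4907 = 1.0380

Final: 1.0380


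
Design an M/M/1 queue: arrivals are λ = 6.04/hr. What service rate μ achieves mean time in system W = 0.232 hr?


W = 1/(μ−λ) ⇒ μ − λ = 1/W = 1/0.232 = 4.3103
μ = λ + 1/W = 6.04 + 4.3103 = 10.3503 per hr

Final: 10.3503 /hr


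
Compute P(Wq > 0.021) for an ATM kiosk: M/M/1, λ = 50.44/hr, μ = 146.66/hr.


ρ = 50.44/146.66 = 0.3439
P(Wq > t) = ρ·e^{−(μ−λ)t} = 0.3439·e^{−2.0206}
= 0.3439·0.132573 = 0.045595

Final: 0.045595


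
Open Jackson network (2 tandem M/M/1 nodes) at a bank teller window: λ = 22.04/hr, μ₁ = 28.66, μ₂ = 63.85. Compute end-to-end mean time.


Each node sees arrival rate λ = 22.04/hr (tandem ⇒ throughput preserved).
W₁ = 1/(μ₁−λ) = 1/(28.66−22.04) = 0.15106 hr
W₂ = 1/(μ₂−λ) = 1/(63.85−22.04) = 0.02392 hr
W_total = W₁ + W₂ = 0.15106 + 0.02392 = 0.17498 hr

Final: 0.17498 hr


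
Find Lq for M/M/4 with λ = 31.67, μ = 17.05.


a = λ/μ = 1.8575; ρ = a/4 = 0.4644
P₀ = 0.152051
Lq = P₀·a^c·ρ / (c!·(1−ρ)²) = 0.152051·11.90405·0.4644/(24·0.28690)
= 0.12207

Final: 0.12207


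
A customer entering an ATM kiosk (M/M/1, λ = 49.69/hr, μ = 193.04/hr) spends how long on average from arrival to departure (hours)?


W = 1/(μ−λ) = 1/(193.04 − 49.69) = 1/143.35 = 0.006976 hr

Final: 0.006976 hr


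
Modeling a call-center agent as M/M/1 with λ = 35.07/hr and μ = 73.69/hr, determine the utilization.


ρ = λ/μ = 35.07/73.69 = 0.4759

Final: 0.4759


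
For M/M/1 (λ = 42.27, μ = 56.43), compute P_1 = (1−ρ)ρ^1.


ρ = 42.27/56.43 = 0.7491
P_n = (1−ρ)·ρ^n = (1 − 0.7491)·0.7491^1 = 0.2509·0.749070 = 0.187964

Final: 0.187964


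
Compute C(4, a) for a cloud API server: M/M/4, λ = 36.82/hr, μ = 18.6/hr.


a = λ/μ = 1.9796; ρ = a/4 = 0.4949
P₀ = 0.133359 (from M/M/c formula)
C(c,a) = [a^c/(c!(1−ρ))]·P₀ = [15.35619/(24·0.5051)]·0.133359
= 1.26674·0.133359 = 0.168932

Final: 0.168932


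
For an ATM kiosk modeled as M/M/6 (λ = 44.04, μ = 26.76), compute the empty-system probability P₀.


a = λ/μ = 44.04/26.76 = 1.6457; ρ = a/c = 0.2743
Σ_{k=0}^{5} a^k/k! (terms k=0..5) = 1.00000 + 1.64574 + 1.35423 + 0.74290 + 0.30566 + 0.10061 = 5.14914
Tail: a^6/(6!(1−ρ)) = 19.86860/(720·0.7257) = 0.03803
P₀ = 1/(5.14914 + 0.03803) = 1/5.18716 = 0.192784

Final: 0.192784


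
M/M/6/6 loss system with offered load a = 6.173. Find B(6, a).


B(c,a) = (a^c/c!) / Σ_{k=0}^{c} a^k/k!
a^6/6! = 76.850229
Σ terms (k=0..6): 1.00000 + 6.17300 + 19.05296 + 39.20465 + 60.50258 + 74.69648 + 76.85023 = 277.479900
B = 76.850229/277.479900 = 0.276958

Final: 0.276958


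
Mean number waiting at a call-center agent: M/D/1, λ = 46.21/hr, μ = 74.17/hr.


ρ = 46.21/74.17 = 0.6230
M/D/1: Lq = ρ²/(2(1−ρ)) = 0.3882/(2·0.3770) = 0.51484

Final: 0.51484


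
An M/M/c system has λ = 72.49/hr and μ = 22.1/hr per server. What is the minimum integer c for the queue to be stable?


Stability requires cμ > λ ⇔ c > λ/μ.
λ/μ = 72.49/22.1 = 3.2801
Minimum integer c = ⌊3.2801⌋ + 1 = 4
Check: 4·22.1 = 88.40 > 72.49, while 3·22.1 = 66.30 ≤ 72.49

Final: 4 servers


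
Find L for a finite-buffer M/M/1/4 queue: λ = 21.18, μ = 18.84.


ρ = 21.18/18.84 = 1.1242
L = ρ[1 − (K+1)ρ^K + Kρ^(K+1)] / [(1−ρ)(1−ρ^(K+1))]
Numerator: 1.1242·(1 − 5·1.597277 + 4·1.795665) = 0.220653
Denominator: (-0.1242)·(-0.795665) = 0.098825
L = 0.220653/0.098825 = 2.2328

Final: 2.2328


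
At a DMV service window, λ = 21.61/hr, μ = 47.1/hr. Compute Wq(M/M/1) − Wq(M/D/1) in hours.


ρ = 21.61/47.1 = 0.4588
Wq(M/M/1) = ρ/(μ−λ) = 0.4588/25.49 = 0.01800 hr
Wq(M/D/1) = ρ/(2(μ−λ)) = 0.009000 hr
Savings = 0.01800 − 0.009000 = 0.009000 hr

Final: 0.009000 hr


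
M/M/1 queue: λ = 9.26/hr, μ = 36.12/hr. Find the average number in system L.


ρ = λ/μ = 9.26/36.12 = 0.2564
L = ρ/(1−ρ) = 0.2564/(1 − 0.2564) = 0.2564/0.7436 = 0.3448

Final: 0.3448


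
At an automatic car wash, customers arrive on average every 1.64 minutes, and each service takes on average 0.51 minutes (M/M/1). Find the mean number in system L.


λ = 60/1.64 = 36.5854 /hr
μ = 60/0.51 = 117.6471 /hr
ρ = λ/μ = 36.5854/117.6471 = 0.3110
L = ρ/(1−ρ) = 0.3110/0.6890 = 0.4513

Final: 0.4513


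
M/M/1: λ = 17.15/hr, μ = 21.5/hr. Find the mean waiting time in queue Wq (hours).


ρ = 17.15/21.5 = 0.7977
Wq = ρ/(μ−λ) = 0.7977/(21.5 − 17.15) = 0.7977/4.35 = 0.1834 hr

Final: 0.1834 hr


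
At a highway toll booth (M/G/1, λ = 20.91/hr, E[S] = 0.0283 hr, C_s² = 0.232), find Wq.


ρ = λ·E[S] = 20.91·0.0283 = 0.5918
E[S²] = E[S]²(1+C_s²) = 0.0283²·(1+0.232) = 0.0009867
Wq = λ·E[S²]/(2(1−ρ)) = 20.91·0.0009867/(2·0.4082) = 0.02527 hr

Final: 0.02527 hr


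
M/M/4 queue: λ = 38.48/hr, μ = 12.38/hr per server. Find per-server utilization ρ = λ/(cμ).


ρ = λ/(cμ) = 38.48/(4·12.38) = 38.48/49.52 = 0.7771

Final: 0.7771


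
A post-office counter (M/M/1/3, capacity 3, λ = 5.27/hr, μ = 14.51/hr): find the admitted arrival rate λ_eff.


ρ = 0.3632; P_K = (1−ρ)ρ^3/(1−ρ^4) = 0.031050
λ_eff = λ(1 − P_K) = 5.27·(1 − 0.031050) = 5.27·0.968950 = 5.1064 /hr

Final: 5.1064 /hr


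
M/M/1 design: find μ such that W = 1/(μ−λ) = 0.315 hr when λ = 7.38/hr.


W = 1/(μ−λ) ⇒ μ − λ = 1/W = 1/0.315 = 3.1746
μ = λ + 1/W = 7.38 + 3.1746 = 10.5546 per hr

Final: 10.5546 /hr


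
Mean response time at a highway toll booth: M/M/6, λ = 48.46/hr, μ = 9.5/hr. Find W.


a = 5.1011; ρ = 0.8502; P₀ = 0.003823
Lq = P₀·a^c·ρ/(c!(1−ρ)²) = 3.54337
Wq = Lq/λ = 3.54337/48.46 = 0.07312 hr
W = Wq + 1/μ = 0.07312 + 0.10526 = 0.17838 hr

Final: 0.17838 hr


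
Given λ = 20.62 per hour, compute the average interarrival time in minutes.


Mean interarrival time = 1/λ = 1/20.62 hour = 0.04850 hour
In minutes: 0.04850 × 60 = 2.9098 min

Final: 2.9098 min


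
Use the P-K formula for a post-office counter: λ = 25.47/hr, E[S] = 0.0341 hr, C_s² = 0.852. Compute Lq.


ρ = λ·E[S] = 25.47·0.0341 = 0.8685
Lq = ρ²(1+C_s²)/(2(1−ρ)) = 0.7543·(1+0.852)/(2·0.1315)
= 0.7543·1.8520/0.2629 = 5.31302

Final: 5.31302


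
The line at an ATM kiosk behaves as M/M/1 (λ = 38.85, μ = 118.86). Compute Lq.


ρ = 38.85/118.86 = 0.3269
Lq = ρ²/(1−ρ) = 0.1068/0.6731 = 0.1587

Final: 0.1587


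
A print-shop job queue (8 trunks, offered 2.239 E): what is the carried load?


B(8,2.239) = 0.001670 (Erlang-B)
Carried load = a(1 − B) = 2.239·(1 − 0.001670) = 2.239·0.998330 = 2.2353 E

Final: 2.2353 Erlangs


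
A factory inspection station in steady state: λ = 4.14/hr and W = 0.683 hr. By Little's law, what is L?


L = λW = 4.14·0.683 = 2.8276

Final: 2.8276


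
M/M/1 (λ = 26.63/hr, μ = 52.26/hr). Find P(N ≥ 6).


ρ = 26.63/52.26 = 0.5096
P(N ≥ n) = ρ^n = 0.5096^6 = 0.017507

Final: 0.017507


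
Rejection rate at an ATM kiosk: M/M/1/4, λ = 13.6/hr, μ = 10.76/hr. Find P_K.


ρ = λ/μ = 13.6/10.76 = 1.2639
P_K = (1−ρ)ρ^K/(1−ρ^(K+1)) = (-0.2639·2.552152)/(1 − 3.225768)
= -0.673616/-2.225768 = 0.302644

Final: 0.302644


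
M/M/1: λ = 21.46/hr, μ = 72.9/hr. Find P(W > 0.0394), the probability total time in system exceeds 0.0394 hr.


W ~ Exponential(μ−λ) for M/M/1.
μ − λ = 72.9 − 21.46 = 51.4400
P(W > t) = e^{−(μ−λ)t} = e^{−2.0267} = 0.131765

Final: 0.131765


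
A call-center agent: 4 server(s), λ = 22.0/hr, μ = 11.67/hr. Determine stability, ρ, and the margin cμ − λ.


Total capacity cμ = 4·11.67 = 46.68/hr
ρ = λ/(cμ) = 22.0/46.68 = 0.4713
Stable ⇔ ρ < 1: YES
Spare capacity = cμ − λ = 46.68 − 22.0 = 24.68/hr

Final: ρ = 0.4713; stable; margin = 24.68/hr


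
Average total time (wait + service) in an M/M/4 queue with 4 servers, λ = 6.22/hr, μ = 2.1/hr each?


a = 2.9619; ρ = 0.7405; P₀ = 0.039943
Lq = P₀·a^c·ρ/(c!(1−ρ)²) = 1.40822
Wq = Lq/λ = 1.40822/6.22 = 0.22640 hr
W = Wq + 1/μ = 0.22640 + 0.47619 = 0.70259 hr

Final: 0.70259 hr


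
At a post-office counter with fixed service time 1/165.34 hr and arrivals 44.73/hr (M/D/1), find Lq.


ρ = 44.73/165.34 = 0.2705
M/D/1: Lq = ρ²/(2(1−ρ)) = 0.07319/(2·0.7295) = 0.05017

Final: 0.05017


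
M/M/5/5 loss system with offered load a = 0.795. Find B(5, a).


B(c,a) = (a^c/c!) / Σ_{k=0}^{c} a^k/k!
a^5/5! = 0.002646
Σ terms (k=0..5): 1.00000 + 0.79500 + 0.31601 + 0.08374 + 0.01664 + 0.002646 = 2.214046
B = 0.002646/2.214046 = 0.001195

Final: 0.001195


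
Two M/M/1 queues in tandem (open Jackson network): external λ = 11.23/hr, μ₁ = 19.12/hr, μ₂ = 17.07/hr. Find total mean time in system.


Each node sees arrival rate λ = 11.23/hr (tandem ⇒ throughput preserved).
W₁ = 1/(μ₁−λ) = 1/(19.12−11.23) = 0.12674 hr
W₂ = 1/(μ₂−λ) = 1/(17.07−11.23) = 0.17123 hr
W_total = W₁ + W₂ = 0.12674 + 0.17123 = 0.29798 hr

Final: 0.29798 hr


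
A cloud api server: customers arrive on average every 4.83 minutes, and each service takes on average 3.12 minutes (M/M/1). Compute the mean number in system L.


λ = 60/4.83 = 12.4224 /hr
μ = 60/3.12 = 19.2308 /hr
ρ = λ/μ = 12.4224/19.2308 = 0.6460
L = ρ/(1−ρ) = 0.6460/0.3540 = 1.8246

Final: 1.8246


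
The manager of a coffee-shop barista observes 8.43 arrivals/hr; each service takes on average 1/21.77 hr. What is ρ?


ρ = λ/μ = 8.43/21.77 = 0.3872

Final: 0.3872


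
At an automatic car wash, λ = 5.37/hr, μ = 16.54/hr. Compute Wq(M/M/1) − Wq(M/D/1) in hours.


ρ = 5.37/16.54 = 0.3247
Wq(M/M/1) = ρ/(μ−λ) = 0.3247/11.17 = 0.02907 hr
Wq(M/D/1) = ρ/(2(μ−λ)) = 0.01453 hr
Savings = 0.02907 − 0.01453 = 0.01453 hr

Final: 0.01453 hr


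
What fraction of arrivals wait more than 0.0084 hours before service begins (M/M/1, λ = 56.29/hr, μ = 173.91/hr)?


ρ = 56.29/173.91 = 0.3237
P(Wq > t) = ρ·e^{−(μ−λ)t} = 0.3237·e^{−0.9880}
= 0.3237·0.372318 = 0.120509

Final: 0.120509


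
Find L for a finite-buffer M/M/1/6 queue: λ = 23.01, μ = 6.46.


ρ = 23.01/6.46 = 3.5619
L = ρ[1 − (K+1)ρ^K + Kρ^(K+1)] / [(1−ρ)(1−ρ^(K+1))]
Numerator: 3.5619·(1 − 7·2042.229776 + 6·7274.258073) = 104545.685683
Denominator: (-2.5619)·(-7273.258073) = 18633.501720
L = 104545.685683/18633.501720 = 5.6106

Final: 5.6106


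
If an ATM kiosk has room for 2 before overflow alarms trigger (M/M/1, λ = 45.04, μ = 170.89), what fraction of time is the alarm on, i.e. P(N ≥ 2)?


ρ = 45.04/170.89 = 0.2636
P(N ≥ n) = ρ^n = 0.2636^2 = 0.069465

Final: 0.069465


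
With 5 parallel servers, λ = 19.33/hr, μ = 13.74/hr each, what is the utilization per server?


ρ = λ/(cμ) = 19.33/(5·13.74) = 19.33/68.70 = 0.2814

Final: 0.2814


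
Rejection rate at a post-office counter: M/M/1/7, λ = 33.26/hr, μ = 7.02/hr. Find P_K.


ρ = λ/μ = 33.26/7.02 = 4.7379
P_K = (1−ρ)ρ^K/(1−ρ^(K+1)) = (-3.7379·53591.502020)/(1 − 253910.734643)
= -200319.232622/-253909.734643 = 0.788939

Final: 0.788939


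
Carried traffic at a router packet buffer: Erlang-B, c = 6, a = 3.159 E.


B(6,3.159) = 0.061199 (Erlang-B)
Carried load = a(1 − B) = 3.159·(1 − 0.061199) = 3.159·0.938801 = 2.9657 E

Final: 2.9657 Erlangs


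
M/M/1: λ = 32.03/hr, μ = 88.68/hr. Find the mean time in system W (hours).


W = 1/(μ−λ) = 1/(88.68 − 32.03) = 1/56.65 = 0.01765 hr

Final: 0.01765 hr


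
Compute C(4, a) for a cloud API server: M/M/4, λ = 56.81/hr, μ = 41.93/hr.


a = λ/μ = 1.3549; ρ = a/4 = 0.3387
P₀ = 0.256438 (from M/M/c formula)
C(c,a) = [a^c/(c!(1−ρ))]·P₀ = [3.36977/(24·0.6613)]·0.256438
= 0.21233·0.256438 = 0.054448

Final: 0.054448


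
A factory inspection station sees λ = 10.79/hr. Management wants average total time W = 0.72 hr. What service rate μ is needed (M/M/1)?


W = 1/(μ−λ) ⇒ μ − λ = 1/W = 1/0.72 = 1.3889
μ = λ + 1/W = 10.79 + 1.3889 = 12.1789 per hr

Final: 12.1789 /hr


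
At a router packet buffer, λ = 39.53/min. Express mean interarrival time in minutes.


Mean interarrival time = 1/λ = 1/39.53 minute = 0.02530 minute
In minutes: 0.02530 × 1 = 0.02530 min

Final: 0.02530 min


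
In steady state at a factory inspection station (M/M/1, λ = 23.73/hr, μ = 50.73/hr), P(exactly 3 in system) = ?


ρ = 23.73/50.73 = 0.4678
P_n = (1−ρ)·ρ^n = (1 − 0.4678)·0.4678^3 = 0.5322·0.102353 = 0.054475

Final: 0.054475


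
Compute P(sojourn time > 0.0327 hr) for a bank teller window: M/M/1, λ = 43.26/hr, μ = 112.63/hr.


W ~ Exponential(μ−λ) for M/M/1.
μ − λ = 112.63 − 43.26 = 69.3700
P(W > t) = e^{−(μ−λ)t} = e^{−2.2684} = 0.103478

Final: 0.103478


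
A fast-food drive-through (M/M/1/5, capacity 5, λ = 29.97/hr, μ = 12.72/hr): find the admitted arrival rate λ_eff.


ρ = 2.3561; P_K = (1−ρ)ρ^5/(1−ρ^6) = 0.578960
λ_eff = λ(1 − P_K) = 29.97·(1 − 0.578960) = 29.97·0.421040 = 12.6186 /hr

Final: 12.6186 /hr


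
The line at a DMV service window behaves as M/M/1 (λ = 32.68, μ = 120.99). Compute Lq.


ρ = 32.68/120.99 = 0.2701
Lq = ρ²/(1−ρ) = 0.07296/0.7299 = 0.09996

Final: 0.09996


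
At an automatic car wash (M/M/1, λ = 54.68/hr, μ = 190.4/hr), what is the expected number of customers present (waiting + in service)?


ρ = λ/μ = 54.68/190.4 = 0.2872
L = ρ/(1−ρ) = 0.2872/(1 − 0.2872) = 0.2872/0.7128 = 0.4029

Final: 0.4029


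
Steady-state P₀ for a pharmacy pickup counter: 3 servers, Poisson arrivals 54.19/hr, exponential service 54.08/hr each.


a = λ/μ = 54.19/54.08 = 1.0020; ρ = a/c = 0.3340
Σ_{k=0}^{2} a^k/k! (terms k=0..2) = 1.00000 + 1.00203 + 0.50204 = 2.50407
Tail: a^3/(3!(1−ρ)) = 1.00611/(6·0.6660) = 0.25178
P₀ = 1/(2.50407 + 0.25178) = 1/2.75585 = 0.362864

Final: 0.362864
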